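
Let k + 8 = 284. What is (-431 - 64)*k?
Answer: -136620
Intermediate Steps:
k = 276 (k = -8 + 284 = 276)
(-431 - 64)*k = (-431 - 64)*276 = -495*276 = -136620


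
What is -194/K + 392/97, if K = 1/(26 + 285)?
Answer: -5852006/97 ≈ -60330.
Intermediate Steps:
K = 1/311 ≈ 0.0032154
-194/K + 392/97 = -194/1/311 + 392/97 = -194*311 + 392*(1/97) = -60334 + 392/97 = -5852006/97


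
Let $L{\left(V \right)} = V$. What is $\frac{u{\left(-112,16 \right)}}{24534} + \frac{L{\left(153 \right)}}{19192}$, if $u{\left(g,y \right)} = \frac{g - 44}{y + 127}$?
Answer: $\frac{6843403}{863236968} \approx 0.0079276$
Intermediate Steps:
$u{\left(g,y \right)} = \frac{-44 + g}{127 + y}$
$\frac{u{\left(-112,16 \right)}}{24534} + \frac{L{\left(153 \right)}}{19192} = \frac{\frac{1}{127 + 16} \left(-44 - 112\right)}{24534} + \frac{153}{19192} = \frac{1}{143} \left(-156\right) \frac{1}{24534} + 153 \cdot \frac{1}{19192} = \frac{1}{143} \left(-156\right) \frac{1}{24534} + \frac{153}{19192} = \left(- \frac{12}{11}\right) \frac{1}{24534} + \frac{153}{19192} = - \frac{2}{44979} + \frac{153}{19192} = \frac{6843403}{863236968}$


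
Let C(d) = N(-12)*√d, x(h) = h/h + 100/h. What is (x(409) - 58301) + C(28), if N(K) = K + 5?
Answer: -23844600/409 - 14*√7 ≈ -58337.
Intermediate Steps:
N(K) = 5 + K
x(h) = 1 + 100/h
C(d) = -7*√d (C(d) = (5 - 12)*√d = -7*√d)
(x(409) - 58301) + C(28) = ((100 + 409)/409 - 58301) - 14*√7 = ((1/409)*509 - 58301) - 14*√7 = (509/409 - 58301) - 14*√7 = -23844600/409 - 14*√7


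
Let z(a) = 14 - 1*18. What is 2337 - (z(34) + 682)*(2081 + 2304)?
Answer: -2970693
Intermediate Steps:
z(a) = -4 (z(a) = 14 - 18 = -4)
2337 - (z(34) + 682)*(2081 + 2304) = 2337 - (-4 + 682)*(2081 + 2304) = 2337 - 678*4385 = 2337 - 1*2973030 = 2337 - 2973030 = -2970693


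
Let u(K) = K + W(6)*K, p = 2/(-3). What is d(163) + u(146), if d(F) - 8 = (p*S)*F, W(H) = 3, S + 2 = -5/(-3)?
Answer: 5654/9 ≈ 628.22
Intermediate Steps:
S = -⅓ (S = -2 - 5/(-3) = -2 - 5*(-⅓) = -2 + 5/3 = -⅓ ≈ -0.33333)
p = -⅔ (p = 2*(-⅓) = -⅔ ≈ -0.66667)
d(F) = 8 + 2*F/9 (d(F) = 8 + (-⅔*(-⅓))*F = 8 + 2*F/9)
u(K) = 4*K (u(K) = K + 3*K = 4*K)
d(163) + u(146) = (8 + (2/9)*163) + 4*146 = (8 + 326/9) + 584 = 398/9 + 584 = 5654/9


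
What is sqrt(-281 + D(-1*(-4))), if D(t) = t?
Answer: I*sqrt(277) ≈ 16.643*I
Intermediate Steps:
sqrt(-281 + D(-1*(-4))) = sqrt(-281 - 1*(-4)) = sqrt(-281 + 4) = sqrt(-277) = I*sqrt(277)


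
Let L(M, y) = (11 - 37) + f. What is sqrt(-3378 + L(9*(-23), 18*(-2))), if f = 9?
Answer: I*sqrt(3395) ≈ 58.267*I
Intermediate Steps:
L(M, y) = -17 (L(M, y) = (11 - 37) + 9 = -26 + 9 = -17)
sqrt(-3378 + L(9*(-23), 18*(-2))) = sqrt(-3378 - 17) = sqrt(-3395) = I*sqrt(3395)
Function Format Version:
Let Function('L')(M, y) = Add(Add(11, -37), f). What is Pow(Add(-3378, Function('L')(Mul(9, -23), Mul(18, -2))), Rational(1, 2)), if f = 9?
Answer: Mul(I, Pow(3395, Rational(1, 2))) ≈ Mul(58.267, I)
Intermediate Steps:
Function('L')(M, y) = -17 (Function('L')(M, y) = Add(Add(11, -37), 9) = Add(-26, 9) = -17)
Pow(Add(-3378, Function('L')(Mul(9, -23), Mul(18, -2))), Rational(1, 2)) = Pow(Add(-3378, -17), Rational(1, 2)) = Pow(-3395, Rational(1, 2)) = Mul(I, Pow(3395, Rational(1, 2)))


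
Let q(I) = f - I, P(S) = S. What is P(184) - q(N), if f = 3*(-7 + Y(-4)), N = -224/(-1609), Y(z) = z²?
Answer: 252837/1609 ≈ 157.14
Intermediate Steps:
N = 224/1609 (N = -224*(-1/1609) = 224/1609 ≈ 0.13922)
f = 27 (f = 3*(-7 + (-4)²) = 3*(-7 + 16) = 3*9 = 27)
q(I) = 27 - I
P(184) - q(N) = 184 - (27 - 1*224/1609) = 184 - (27 - 224/1609) = 184 - 1*43219/1609 = 184 - 43219/1609 = 252837/1609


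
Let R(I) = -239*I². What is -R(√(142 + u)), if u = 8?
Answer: 35850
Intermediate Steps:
-R(√(142 + u)) = -(-239)*(√(142 + 8))² = -(-239)*(√150)² = -(-239)*(5*√6)² = -(-239)*150 = -1*(-35850) = 35850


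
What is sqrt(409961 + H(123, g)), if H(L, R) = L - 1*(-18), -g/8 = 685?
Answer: sqrt(410102) ≈ 640.39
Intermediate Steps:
g = -5480 (g = -8*685 = -5480)
H(L, R) = 18 + L (H(L, R) = L + 18 = 18 + L)
sqrt(409961 + H(123, g)) = sqrt(409961 + (18 + 123)) = sqrt(409961 + 141) = sqrt(410102)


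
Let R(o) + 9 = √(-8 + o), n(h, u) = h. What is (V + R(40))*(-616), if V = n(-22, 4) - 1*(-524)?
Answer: -303688 - 2464*√2 ≈ -3.0717e+5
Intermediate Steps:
R(o) = -9 + √(-8 + o)
V = 502 (V = -22 - 1*(-524) = -22 + 524 = 502)
(V + R(40))*(-616) = (502 + (-9 + √(-8 + 40)))*(-616) = (502 + (-9 + √32))*(-616) = (502 + (-9 + 4*√2))*(-616) = (493 + 4*√2)*(-616) = -303688 - 2464*√2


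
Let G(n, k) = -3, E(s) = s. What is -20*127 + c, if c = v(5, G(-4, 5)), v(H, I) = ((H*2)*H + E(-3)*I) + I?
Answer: -2484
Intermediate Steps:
v(H, I) = -2*I + 2*H**2 (v(H, I) = ((H*2)*H - 3*I) + I = ((2*H)*H - 3*I) + I = (2*H**2 - 3*I) + I = (-3*I + 2*H**2) + I = -2*I + 2*H**2)
c = 56 (c = -2*(-3) + 2*5**2 = 6 + 2*25 = 6 + 50 = 56)
-20*127 + c = -20*127 + 56 = -2540 + 56 = -2484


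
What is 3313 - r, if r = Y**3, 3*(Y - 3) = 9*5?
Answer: -2519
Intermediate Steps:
Y = 18 (Y = 3 + (9*5)/3 = 3 + (1/3)*45 = 3 + 15 = 18)
r = 5832 (r = 18**3 = 5832)
3313 - r = 3313 - 1*5832 = 3313 - 5832 = -2519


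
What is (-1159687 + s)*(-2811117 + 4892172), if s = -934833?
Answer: -4358811318600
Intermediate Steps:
(-1159687 + s)*(-2811117 + 4892172) = (-1159687 - 934833)*(-2811117 + 4892172) = -2094520*2081055 = -4358811318600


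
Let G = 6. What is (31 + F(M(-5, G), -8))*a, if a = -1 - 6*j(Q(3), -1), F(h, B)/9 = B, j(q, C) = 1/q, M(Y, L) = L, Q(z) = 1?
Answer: 287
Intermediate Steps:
F(h, B) = 9*B
a = -7 (a = -1 - 6/1 = -1 - 6*1 = -1 - 6 = -7)
(31 + F(M(-5, G), -8))*a = (31 + 9*(-8))*(-7) = (31 - 72)*(-7) = -41*(-7) = 287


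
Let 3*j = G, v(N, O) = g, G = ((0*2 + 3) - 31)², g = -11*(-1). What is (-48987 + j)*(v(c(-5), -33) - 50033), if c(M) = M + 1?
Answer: 2437355298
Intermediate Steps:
g = 11
G = 784 (G = ((0 + 3) - 31)² = (3 - 31)² = (-28)² = 784)
c(M) = 1 + M
v(N, O) = 11
j = 784/3 (j = (⅓)*784 = 784/3 ≈ 261.33)
(-48987 + j)*(v(c(-5), -33) - 50033) = (-48987 + 784/3)*(11 - 50033) = -146177/3*(-50022) = 2437355298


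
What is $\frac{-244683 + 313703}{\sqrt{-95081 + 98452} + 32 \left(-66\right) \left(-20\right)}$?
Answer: $\frac{416486400}{254887747} - \frac{9860 \sqrt{3371}}{254887747} \approx 1.6318$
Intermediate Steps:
$\frac{-244683 + 313703}{\sqrt{-95081 + 98452} + 32 \left(-66\right) \left(-20\right)} = \frac{69020}{\sqrt{3371} - -42240} = \frac{69020}{\sqrt{3371} + 42240} = \frac{69020}{42240 + \sqrt{3371}}$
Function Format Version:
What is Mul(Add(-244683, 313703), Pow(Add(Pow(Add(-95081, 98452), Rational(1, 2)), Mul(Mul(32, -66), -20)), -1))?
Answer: Add(Rational(416486400, 254887747), Mul(Rational(-9860, 254887747), Pow(3371, Rational(1, 2)))) ≈ 1.6318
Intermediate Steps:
Mul(Add(-244683, 313703), Pow(Add(Pow(Add(-95081, 98452), Rational(1, 2)), Mul(Mul(32, -66), -20)), -1)) = Mul(69020, Pow(Add(Pow(3371, Rational(1, 2)), Mul(-2112, -20)), -1)) = Mul(69020, Pow(Add(Pow(3371, Rational(1, 2)), 42240), -1)) = Mul(69020, Pow(Add(42240, Pow(3371, Rational(1, 2))), -1))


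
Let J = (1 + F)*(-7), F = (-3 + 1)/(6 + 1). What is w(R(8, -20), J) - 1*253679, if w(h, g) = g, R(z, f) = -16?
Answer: -253684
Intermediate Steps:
F = -2/7 ≈ -0.28571
J = -5 (J = (1 - 2/7)*(-7) = (5/7)*(-7) = -5)
w(R(8, -20), J) - 1*253679 = -5 - 1*253679 = -5 - 253679 = -253684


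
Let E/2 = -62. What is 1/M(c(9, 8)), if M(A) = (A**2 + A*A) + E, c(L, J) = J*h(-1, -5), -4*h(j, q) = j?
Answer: -1/116 ≈ -0.0086207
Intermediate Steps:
E = -124 (E = 2*(-62) = -124)
h(j, q) = -j/4
c(L, J) = J/4 (c(L, J) = J*(-1/4*(-1)) = J*(1/4) = J/4)
M(A) = -124 + 2*A**2 (M(A) = (A**2 + A*A) - 124 = (A**2 + A**2) - 124 = 2*A**2 - 124 = -124 + 2*A**2)
1/M(c(9, 8)) = 1/(-124 + 2*((1/4)*8)**2) = 1/(-124 + 2*2**2) = 1/(-124 + 2*4) = 1/(-124 + 8) = 1/(-116) = -1/116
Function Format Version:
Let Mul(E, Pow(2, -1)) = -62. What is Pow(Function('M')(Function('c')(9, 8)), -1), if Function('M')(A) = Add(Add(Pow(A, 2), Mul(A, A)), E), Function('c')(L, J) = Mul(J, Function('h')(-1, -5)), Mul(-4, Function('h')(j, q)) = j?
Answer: Rational(-1, 116) ≈ -0.0086207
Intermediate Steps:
E = -124 (E = Mul(2, -62) = -124)
Function('h')(j, q) = Mul(Rational(-1, 4), j)
Function('c')(L, J) = Mul(Rational(1, 4), J) (Function('c')(L, J) = Mul(J, Mul(Rational(-1, 4), -1)) = Mul(J, Rational(1, 4)) = Mul(Rational(1, 4), J))
Function('M')(A) = Add(-124, Mul(2, Pow(A, 2))) (Function('M')(A) = Add(Add(Pow(A, 2), Mul(A, A)), -124) = Add(Add(Pow(A, 2), Pow(A, 2)), -124) = Add(Mul(2, Pow(A, 2)), -124) = Add(-124, Mul(2, Pow(A, 2))))
Pow(Function('M')(Function('c')(9, 8)), -1) = Pow(Add(-124, Mul(2, Pow(Mul(Rational(1, 4), 8), 2))), -1) = Pow(Add(-124, Mul(2, Pow(2, 2))), -1) = Pow(Add(-124, Mul(2, 4)), -1) = Pow(Add(-124, 8), -1) = Pow(-116, -1) = Rational(-1, 116)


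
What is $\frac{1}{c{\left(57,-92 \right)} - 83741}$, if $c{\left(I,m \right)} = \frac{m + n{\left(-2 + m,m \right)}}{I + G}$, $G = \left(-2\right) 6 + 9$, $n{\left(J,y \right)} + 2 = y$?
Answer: $- \frac{9}{753700} \approx -1.1941 \cdot 10^{-5}$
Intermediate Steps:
$n{\left(J,y \right)} = -2 + y$
$G = -3$ ($G = -12 + 9 = -3$)
$c{\left(I,m \right)} = \frac{-2 + 2 m}{-3 + I}$ ($c{\left(I,m \right)} = \frac{m + \left(-2 + m\right)}{I - 3} = \frac{-2 + 2 m}{-3 + I}$)
$\frac{1}{c{\left(57,-92 \right)} - 83741} = \frac{1}{\frac{2 \left(-1 - 92\right)}{-3 + 57} - 83741} = \frac{1}{2 \cdot \frac{1}{54} \left(-93\right) - 83741} = \frac{1}{- \frac{31}{9} - 83741} = \frac{1}{- \frac{753700}{9}} = - \frac{9}{753700}$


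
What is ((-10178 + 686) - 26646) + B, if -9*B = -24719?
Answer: -300523/9 ≈ -33391.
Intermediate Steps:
B = 24719/9 (B = -1/9*(-24719) = 24719/9 ≈ 2746.6)
((-10178 + 686) - 26646) + B = ((-10178 + 686) - 26646) + 24719/9 = (-9492 - 26646) + 24719/9 = -36138 + 24719/9 = -300523/9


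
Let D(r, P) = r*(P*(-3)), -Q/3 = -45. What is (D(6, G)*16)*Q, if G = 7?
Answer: -272160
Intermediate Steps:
Q = 135 (Q = -3*(-45) = 135)
D(r, P) = -3*P*r (D(r, P) = r*(-3*P) = -3*P*r)
(D(6, G)*16)*Q = (-3*7*6*16)*135 = -126*16*135 = -2016*135 = -272160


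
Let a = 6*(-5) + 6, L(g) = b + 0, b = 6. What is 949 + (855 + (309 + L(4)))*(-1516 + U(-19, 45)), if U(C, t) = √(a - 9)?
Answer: -1772771 + 1170*I*√33 ≈ -1.7728e+6 + 6721.1*I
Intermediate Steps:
L(g) = 6 (L(g) = 6 + 0 = 6)
a = -24 (a = -30 + 6 = -24)
U(C, t) = I*√33 (U(C, t) = √(-24 - 9) = √(-33) = I*√33)
949 + (855 + (309 + L(4)))*(-1516 + U(-19, 45)) = 949 + (855 + (309 + 6))*(-1516 + I*√33) = 949 + (855 + 315)*(-1516 + I*√33) = 949 + 1170*(-1516 + I*√33) = 949 + (-1773720 + 1170*I*√33) = -1772771 + 1170*I*√33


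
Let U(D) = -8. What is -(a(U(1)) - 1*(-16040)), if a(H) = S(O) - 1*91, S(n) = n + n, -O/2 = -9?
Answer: -15985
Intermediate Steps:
O = 18 (O = -2*(-9) = 18)
S(n) = 2*n
a(H) = -55 (a(H) = 2*18 - 1*91 = 36 - 91 = -55)
-(a(U(1)) - 1*(-16040)) = -(-55 - 1*(-16040)) = -(-55 + 16040) = -1*15985 = -15985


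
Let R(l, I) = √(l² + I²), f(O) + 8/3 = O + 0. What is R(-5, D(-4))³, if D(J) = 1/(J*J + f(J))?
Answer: 19609*√19609/21952 ≈ 125.09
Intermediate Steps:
f(O) = -8/3 + O (f(O) = -8/3 + (O + 0) = -8/3 + O)
D(J) = 1/(-8/3 + J + J²) (D(J) = 1/(J*J + (-8/3 + J)) = 1/(J² + (-8/3 + J)) = 1/(-8/3 + J + J²))
R(l, I) = √(I² + l²)
R(-5, D(-4))³ = (√((3/(-8 + 3*(-4) + 3*(-4)²))² + (-5)²))³ = (√((3/(-8 - 12 + 3*16))² + 25))³ = (√((3/(-8 - 12 + 48))² + 25))³ = (√((3/28)² + 25))³ = (√(9/784 + 25))³ = (√(19609/784))³ = (√19609/28)³ = 19609*√19609/21952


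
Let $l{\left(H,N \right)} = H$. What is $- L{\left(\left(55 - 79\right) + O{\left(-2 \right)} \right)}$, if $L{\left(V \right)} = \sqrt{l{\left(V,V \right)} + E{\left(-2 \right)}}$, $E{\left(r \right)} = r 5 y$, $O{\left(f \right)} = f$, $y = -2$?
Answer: $- i \sqrt{6} \approx - 2.4495 i$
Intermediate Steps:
$E{\left(r \right)} = - 10 r$ ($E{\left(r \right)} = r 5 \left(-2\right) = 5 r \left(-2\right) = - 10 r$)
$L{\left(V \right)} = \sqrt{20 + V}$ ($L{\left(V \right)} = \sqrt{V - -20} = \sqrt{V + 20} = \sqrt{20 + V}$)
$- L{\left(\left(55 - 79\right) + O{\left(-2 \right)} \right)} = - \sqrt{20 + \left(\left(55 - 79\right) - 2\right)} = - \sqrt{20 - 26} = - \sqrt{-6} = - i \sqrt{6}$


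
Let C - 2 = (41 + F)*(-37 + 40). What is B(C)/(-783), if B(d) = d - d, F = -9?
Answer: 0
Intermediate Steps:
C = 98 (C = 2 + (41 - 9)*(-37 + 40) = 2 + 32*3 = 2 + 96 = 98)
B(d) = 0
B(C)/(-783) = 0/(-783) = 0*(-1/783) = 0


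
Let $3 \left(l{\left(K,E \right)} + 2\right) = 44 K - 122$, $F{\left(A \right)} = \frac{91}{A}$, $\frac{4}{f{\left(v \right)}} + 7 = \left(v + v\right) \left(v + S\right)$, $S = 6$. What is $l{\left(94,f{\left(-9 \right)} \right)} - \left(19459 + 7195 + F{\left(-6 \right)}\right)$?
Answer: $- \frac{151817}{6} \approx -25303.0$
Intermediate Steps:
$f{\left(v \right)} = \frac{4}{-7 + 2 v \left(6 + v\right)}$ ($f{\left(v \right)} = \frac{4}{-7 + \left(v + v\right) \left(v + 6\right)} = \frac{4}{-7 + 2 v \left(6 + v\right)}$)
$l{\left(K,E \right)} = - \frac{128}{3} + \frac{44 K}{3}$ ($l{\left(K,E \right)} = -2 + \frac{44 K - 122}{3} = -2 + \frac{-122 + 44 K}{3} = -2 + \left(- \frac{122}{3} + \frac{44 K}{3}\right) = - \frac{128}{3} + \frac{44 K}{3}$)
$l{\left(94,f{\left(-9 \right)} \right)} - \left(19459 + 7195 + F{\left(-6 \right)}\right) = \left(- \frac{128}{3} + \frac{44}{3} \cdot 94\right) - \left(19459 + 7195 - \frac{91}{6}\right) = \left(- \frac{128}{3} + \frac{4136}{3}\right) - \left(26654 - \frac{91}{6}\right) = 1336 - \frac{159833}{6} = - \frac{151817}{6}$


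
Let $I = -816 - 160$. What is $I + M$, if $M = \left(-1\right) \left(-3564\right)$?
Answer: $2588$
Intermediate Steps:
$M = 3564$
$I = -976$
$I + M = -976 + 3564 = 2588$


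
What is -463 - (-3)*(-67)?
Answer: -664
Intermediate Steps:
-463 - (-3)*(-67) = -463 - 3*67 = -463 - 201 = -664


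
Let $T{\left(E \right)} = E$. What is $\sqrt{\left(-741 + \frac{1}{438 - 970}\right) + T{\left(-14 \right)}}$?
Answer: $\frac{3 i \sqrt{5935657}}{266} \approx 27.477 i$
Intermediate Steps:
$\sqrt{\left(-741 + \frac{1}{438 - 970}\right) + T{\left(-14 \right)}} = \sqrt{\left(-741 + \frac{1}{438 - 970}\right) - 14} = \sqrt{\left(-741 + \frac{1}{-532}\right) - 14} = \sqrt{\left(-741 - \frac{1}{532}\right) - 14} = \sqrt{- \frac{394213}{532} - 14} = \sqrt{- \frac{401661}{532}} = \frac{3 i \sqrt{5935657}}{266}$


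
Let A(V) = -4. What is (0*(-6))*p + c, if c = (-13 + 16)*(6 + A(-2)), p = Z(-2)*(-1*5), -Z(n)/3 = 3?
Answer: 6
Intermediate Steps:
Z(n) = -9 (Z(n) = -3*3 = -9)
p = 45 (p = -(-9)*5 = -9*(-5) = 45)
c = 6 (c = (-13 + 16)*(6 - 4) = 3*2 = 6)
(0*(-6))*p + c = (0*(-6))*45 + 6 = 0*45 + 6 = 0 + 6 = 6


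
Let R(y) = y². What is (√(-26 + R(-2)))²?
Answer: -22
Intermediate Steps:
(√(-26 + R(-2)))² = (√(-26 + (-2)²))² = (√(-26 + 4))² = (√(-22))² = (I*√22)² = -22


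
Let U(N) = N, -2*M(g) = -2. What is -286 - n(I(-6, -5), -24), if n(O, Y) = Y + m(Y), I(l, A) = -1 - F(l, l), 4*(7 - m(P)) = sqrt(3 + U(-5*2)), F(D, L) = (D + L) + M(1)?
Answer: -269 + I*sqrt(7)/4 ≈ -269.0 + 0.66144*I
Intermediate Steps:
M(g) = 1 (M(g) = -1/2*(-2) = 1)
F(D, L) = 1 + D + L (F(D, L) = (D + L) + 1 = 1 + D + L)
m(P) = 7 - I*sqrt(7)/4 (m(P) = 7 - sqrt(3 - 5*2)/4 = 7 - sqrt(3 - 10)/4 = 7 - I*sqrt(7)/4)
I(l, A) = -2 - 2*l (I(l, A) = -1 - (1 + l + l) = -1 - (1 + 2*l) = -1 + (-1 - 2*l) = -2 - 2*l)
n(O, Y) = 7 + Y - I*sqrt(7)/4 (n(O, Y) = Y + (7 - I*sqrt(7)/4) = 7 + Y - I*sqrt(7)/4)
-286 - n(I(-6, -5), -24) = -286 - (7 - 24 - I*sqrt(7)/4) = -286 - (-17 - I*sqrt(7)/4) = -286 + (17 + I*sqrt(7)/4) = -269 + I*sqrt(7)/4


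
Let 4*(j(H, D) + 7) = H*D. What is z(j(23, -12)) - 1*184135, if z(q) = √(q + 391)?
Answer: -184135 + 3*√35 ≈ -1.8412e+5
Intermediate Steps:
j(H, D) = -7 + D*H/4 (j(H, D) = -7 + (H*D)/4 = -7 + (D*H)/4 = -7 + D*H/4)
z(q) = √(391 + q)
z(j(23, -12)) - 1*184135 = √(391 + (-7 + (¼)*(-12)*23)) - 1*184135 = √(391 + (-7 - 69)) - 184135 = √(391 - 76) - 184135 = √315 - 184135 = 3*√35 - 184135 = -184135 + 3*√35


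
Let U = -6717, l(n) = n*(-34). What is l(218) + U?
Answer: -14129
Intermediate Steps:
l(n) = -34*n
l(218) + U = -34*218 - 6717 = -7412 - 6717 = -14129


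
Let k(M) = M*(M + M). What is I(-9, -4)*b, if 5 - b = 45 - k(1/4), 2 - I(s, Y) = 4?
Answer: 319/4 ≈ 79.750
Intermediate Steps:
I(s, Y) = -2 (I(s, Y) = 2 - 1*4 = 2 - 4 = -2)
k(M) = 2*M² (k(M) = M*(2*M) = 2*M²)
b = -319/8 (b = 5 - (45 - 2*(1/4)²) = 5 - (45 - 2*(¼)²) = 5 - (45 - 2/16) = 5 - (45 - 1*⅛) = 5 - (45 - ⅛) = 5 - 1*359/8 = 5 - 359/8 = -319/8 ≈ -39.875)
I(-9, -4)*b = -2*(-319/8) = 319/4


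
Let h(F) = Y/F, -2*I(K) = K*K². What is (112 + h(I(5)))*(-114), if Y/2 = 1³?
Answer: -1595544/125 ≈ -12764.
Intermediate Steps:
Y = 2 (Y = 2*1³ = 2*1 = 2)
I(K) = -K³/2 (I(K) = -K*K²/2 = -K³/2)
h(F) = 2/F
(112 + h(I(5)))*(-114) = (112 + 2/((-½*5³)))*(-114) = (112 + 2/((-½*125)))*(-114) = (112 + 2/(-125/2))*(-114) = (112 + 2*(-2/125))*(-114) = (112 - 4/125)*(-114) = (13996/125)*(-114) = -1595544/125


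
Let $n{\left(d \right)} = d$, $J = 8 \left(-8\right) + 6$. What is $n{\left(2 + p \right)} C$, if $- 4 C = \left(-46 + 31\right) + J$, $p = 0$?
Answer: $\frac{73}{2} \approx 36.5$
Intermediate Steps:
$J = -58$ ($J = -64 + 6 = -58$)
$C = \frac{73}{4}$ ($C = - \frac{\left(-46 + 31\right) - 58}{4} = - \frac{-15 - 58}{4} = \left(- \frac{1}{4}\right) \left(-73\right) = \frac{73}{4} \approx 18.25$)
$n{\left(2 + p \right)} C = \left(2 + 0\right) \frac{73}{4} = 2 \cdot \frac{73}{4} = \frac{73}{2}$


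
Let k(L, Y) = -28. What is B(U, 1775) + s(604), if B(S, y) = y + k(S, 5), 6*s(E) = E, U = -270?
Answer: 5543/3 ≈ 1847.7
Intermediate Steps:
s(E) = E/6
B(S, y) = -28 + y (B(S, y) = y - 28 = -28 + y)
B(U, 1775) + s(604) = (-28 + 1775) + (⅙)*604 = 1747 + 302/3 = 5543/3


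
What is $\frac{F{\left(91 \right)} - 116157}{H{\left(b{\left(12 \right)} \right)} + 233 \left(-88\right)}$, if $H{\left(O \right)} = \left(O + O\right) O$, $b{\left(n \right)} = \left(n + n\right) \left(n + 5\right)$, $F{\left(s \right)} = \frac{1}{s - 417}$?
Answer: $- \frac{37867183}{101850224} \approx -0.37179$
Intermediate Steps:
$F{\left(s \right)} = \frac{1}{-417 + s}$
$b{\left(n \right)} = 2 n \left(5 + n\right)$
$H{\left(O \right)} = 2 O^{2}$ ($H{\left(O \right)} = 2 O O = 2 O^{2}$)
$\frac{F{\left(91 \right)} - 116157}{H{\left(b{\left(12 \right)} \right)} + 233 \left(-88\right)} = \frac{\frac{1}{-417 + 91} - 116157}{2 \left(2 \cdot 12 \left(5 + 12\right)\right)^{2} + 233 \left(-88\right)} = \frac{\frac{1}{-326} - 116157}{2 \left(2 \cdot 12 \cdot 17\right)^{2} - 20504} = \frac{- \frac{1}{326} - 116157}{2 \cdot 408^{2} - 20504} = - \frac{37867183}{326 \left(2 \cdot 166464 - 20504\right)} = - \frac{37867183}{326 \left(332928 - 20504\right)} = - \frac{37867183}{326 \cdot 312424} = \left(- \frac{37867183}{326}\right) \frac{1}{312424} = - \frac{37867183}{101850224}$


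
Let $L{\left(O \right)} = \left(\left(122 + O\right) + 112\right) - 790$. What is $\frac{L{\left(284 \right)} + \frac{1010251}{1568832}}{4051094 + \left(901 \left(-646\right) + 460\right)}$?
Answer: $- \frac{425712053}{5443075174656} \approx -7.8212 \cdot 10^{-5}$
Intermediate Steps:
$L{\left(O \right)} = -556 + O$ ($L{\left(O \right)} = \left(234 + O\right) - 790 = -556 + O$)
$\frac{L{\left(284 \right)} + \frac{1010251}{1568832}}{4051094 + \left(901 \left(-646\right) + 460\right)} = \frac{\left(-556 + 284\right) + \frac{1010251}{1568832}}{4051094 + \left(901 \left(-646\right) + 460\right)} = \frac{-272 + 1010251 \cdot \frac{1}{1568832}}{4051094 + \left(-582046 + 460\right)} = \frac{-272 + \frac{1010251}{1568832}}{4051094 - 581586} = - \frac{425712053}{1568832 \cdot 3469508} = \left(- \frac{425712053}{1568832}\right) \frac{1}{3469508} = - \frac{425712053}{5443075174656}$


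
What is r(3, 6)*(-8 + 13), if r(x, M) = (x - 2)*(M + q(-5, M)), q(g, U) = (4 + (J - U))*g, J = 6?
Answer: -70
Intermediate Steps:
q(g, U) = g*(10 - U) (q(g, U) = (4 + (6 - U))*g = (10 - U)*g = g*(10 - U))
r(x, M) = (-50 + 6*M)*(-2 + x) (r(x, M) = (x - 2)*(M - 5*(10 - M)) = (-2 + x)*(M + (-50 + 5*M)) = (-2 + x)*(-50 + 6*M) = (-50 + 6*M)*(-2 + x))
r(3, 6)*(-8 + 13) = (100 - 50*3 - 12*6 + 6*6*3)*(-8 + 13) = (100 - 150 - 72 + 108)*5 = -14*5 = -70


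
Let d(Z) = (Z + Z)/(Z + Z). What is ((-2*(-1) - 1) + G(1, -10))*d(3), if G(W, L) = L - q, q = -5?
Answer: -4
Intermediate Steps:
G(W, L) = 5 + L (G(W, L) = L - 1*(-5) = L + 5 = 5 + L)
d(Z) = 1 (d(Z) = (2*Z)/((2*Z)) = (2*Z)*(1/(2*Z)) = 1)
((-2*(-1) - 1) + G(1, -10))*d(3) = ((-2*(-1) - 1) + (5 - 10))*1 = ((2 - 1) - 5)*1 = (1 - 5)*1 = -4*1 = -4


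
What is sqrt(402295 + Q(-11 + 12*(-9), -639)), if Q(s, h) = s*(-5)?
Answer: sqrt(402890) ≈ 634.74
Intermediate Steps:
Q(s, h) = -5*s
sqrt(402295 + Q(-11 + 12*(-9), -639)) = sqrt(402295 - 5*(-11 + 12*(-9))) = sqrt(402295 - 5*(-11 - 108)) = sqrt(402295 - 5*(-119)) = sqrt(402295 + 595) = sqrt(402890)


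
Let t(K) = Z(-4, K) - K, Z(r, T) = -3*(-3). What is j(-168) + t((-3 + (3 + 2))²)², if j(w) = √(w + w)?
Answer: 25 + 4*I*√21 ≈ 25.0 + 18.33*I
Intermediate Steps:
Z(r, T) = 9
j(w) = √2*√w (j(w) = √(2*w) = √2*√w)
t(K) = 9 - K
j(-168) + t((-3 + (3 + 2))²)² = √2*√(-168) + (9 - (-3 + (3 + 2))²)² = √2*(2*I*√42) + (9 - (-3 + 5)²)² = 4*I*√21 + (9 - 1*2²)² = 4*I*√21 + (9 - 1*4)² = 4*I*√21 + (9 - 4)² = 4*I*√21 + 5² = 4*I*√21 + 25 = 25 + 4*I*√21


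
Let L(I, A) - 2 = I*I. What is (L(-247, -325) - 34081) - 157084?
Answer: -130154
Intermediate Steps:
L(I, A) = 2 + I² (L(I, A) = 2 + I*I = 2 + I²)
(L(-247, -325) - 34081) - 157084 = ((2 + (-247)²) - 34081) - 157084 = ((2 + 61009) - 34081) - 157084 = (61011 - 34081) - 157084 = 26930 - 157084 = -130154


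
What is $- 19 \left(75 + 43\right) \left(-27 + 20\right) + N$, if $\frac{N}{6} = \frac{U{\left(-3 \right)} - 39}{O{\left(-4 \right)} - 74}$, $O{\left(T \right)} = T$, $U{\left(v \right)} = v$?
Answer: $\frac{204064}{13} \approx 15697.0$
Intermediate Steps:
$N = \frac{42}{13}$ ($N = 6 \frac{-3 - 39}{-4 - 74} = 6 \left(- \frac{42}{-78}\right) = 6 \left(\left(-42\right) \left(- \frac{1}{78}\right)\right) = 6 \cdot \frac{7}{13} = \frac{42}{13} \approx 3.2308$)
$- 19 \left(75 + 43\right) \left(-27 + 20\right) + N = - 19 \left(75 + 43\right) \left(-27 + 20\right) + \frac{42}{13} = - 19 \cdot 118 \left(-7\right) + \frac{42}{13} = \left(-19\right) \left(-826\right) + \frac{42}{13} = 15694 + \frac{42}{13} = \frac{204064}{13}$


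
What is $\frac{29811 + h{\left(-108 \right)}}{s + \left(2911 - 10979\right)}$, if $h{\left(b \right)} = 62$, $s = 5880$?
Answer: $- \frac{29873}{2188} \approx -13.653$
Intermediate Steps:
$\frac{29811 + h{\left(-108 \right)}}{s + \left(2911 - 10979\right)} = \frac{29811 + 62}{5880 + \left(2911 - 10979\right)} = \frac{29873}{5880 + \left(2911 - 10979\right)} = \frac{29873}{5880 - 8068} = \frac{29873}{-2188} = 29873 \left(- \frac{1}{2188}\right) = - \frac{29873}{2188}$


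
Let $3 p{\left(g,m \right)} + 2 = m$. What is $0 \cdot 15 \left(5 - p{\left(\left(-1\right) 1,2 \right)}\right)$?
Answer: $0$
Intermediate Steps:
$p{\left(g,m \right)} = - \frac{2}{3} + \frac{m}{3}$
$0 \cdot 15 \left(5 - p{\left(\left(-1\right) 1,2 \right)}\right) = 0 \cdot 15 \left(5 - \left(- \frac{2}{3} + \frac{1}{3} \cdot 2\right)\right) = 0 \left(5 - \left(- \frac{2}{3} + \frac{2}{3}\right)\right) = 0 \left(5 - 0\right) = 0 \left(5 + 0\right) = 0 \cdot 5 = 0$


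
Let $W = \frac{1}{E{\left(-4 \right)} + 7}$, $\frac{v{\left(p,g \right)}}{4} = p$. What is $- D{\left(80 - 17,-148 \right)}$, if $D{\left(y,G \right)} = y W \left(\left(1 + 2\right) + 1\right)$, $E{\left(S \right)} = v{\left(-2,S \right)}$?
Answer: $252$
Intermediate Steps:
$v{\left(p,g \right)} = 4 p$
$E{\left(S \right)} = -8$ ($E{\left(S \right)} = 4 \left(-2\right) = -8$)
$W = -1$ ($W = \frac{1}{-8 + 7} = \frac{1}{-1} = -1$)
$D{\left(y,G \right)} = - 4 y$ ($D{\left(y,G \right)} = y \left(-1\right) \left(\left(1 + 2\right) + 1\right) = - y \left(3 + 1\right) = - y 4 = - 4 y$)
$- D{\left(80 - 17,-148 \right)} = - \left(-4\right) \left(80 - 17\right) = - \left(-4\right) 63 = \left(-1\right) \left(-252\right) = 252$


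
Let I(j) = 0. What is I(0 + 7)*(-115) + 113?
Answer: 113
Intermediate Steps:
I(0 + 7)*(-115) + 113 = 0*(-115) + 113 = 0 + 113 = 113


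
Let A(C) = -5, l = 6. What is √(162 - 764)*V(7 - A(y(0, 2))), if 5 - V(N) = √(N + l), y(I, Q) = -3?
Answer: I*√602*(5 - 3*√2) ≈ 18.582*I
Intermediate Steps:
V(N) = 5 - √(6 + N) (V(N) = 5 - √(N + 6) = 5 - √(6 + N))
√(162 - 764)*V(7 - A(y(0, 2))) = √(162 - 764)*(5 - √(6 + (7 - 1*(-5)))) = √(-602)*(5 - √(6 + (7 + 5))) = (I*√602)*(5 - √(6 + 12)) = (I*√602)*(5 - √18) = (I*√602)*(5 - 3*√2) = I*√602*(5 - 3*√2)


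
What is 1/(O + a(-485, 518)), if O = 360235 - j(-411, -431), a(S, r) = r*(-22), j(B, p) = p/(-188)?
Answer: 188/65581301 ≈ 2.8667e-6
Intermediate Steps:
j(B, p) = -p/188 (j(B, p) = p*(-1/188) = -p/188)
a(S, r) = -22*r
O = 67723749/188 (O = 360235 - (-1)*(-431)/188 = 360235 - 1*431/188 = 360235 - 431/188 = 67723749/188 ≈ 3.6023e+5)
1/(O + a(-485, 518)) = 1/(67723749/188 - 22*518) = 1/(67723749/188 - 11396) = 1/(65581301/188) = 188/65581301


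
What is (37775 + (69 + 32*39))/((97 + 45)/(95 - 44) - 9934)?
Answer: -498423/126623 ≈ -3.9363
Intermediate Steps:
(37775 + (69 + 32*39))/((97 + 45)/(95 - 44) - 9934) = (37775 + (69 + 1248))/(142/51 - 9934) = (37775 + 1317)/((1/51)*142 - 9934) = 39092/(142/51 - 9934) = 39092/(-506492/51) = 39092*(-51/506492) = -498423/126623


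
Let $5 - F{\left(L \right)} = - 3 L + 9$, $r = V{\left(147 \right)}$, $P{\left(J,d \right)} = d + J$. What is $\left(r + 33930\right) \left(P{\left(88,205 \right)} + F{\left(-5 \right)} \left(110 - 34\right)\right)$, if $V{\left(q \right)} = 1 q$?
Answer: $-39222627$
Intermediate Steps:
$P{\left(J,d \right)} = J + d$
$V{\left(q \right)} = q$
$r = 147$
$F{\left(L \right)} = -4 + 3 L$ ($F{\left(L \right)} = 5 - \left(- 3 L + 9\right) = 5 - \left(9 - 3 L\right) = 5 + \left(-9 + 3 L\right) = -4 + 3 L$)
$\left(r + 33930\right) \left(P{\left(88,205 \right)} + F{\left(-5 \right)} \left(110 - 34\right)\right) = \left(147 + 33930\right) \left(\left(88 + 205\right) + \left(-4 + 3 \left(-5\right)\right) \left(110 - 34\right)\right) = 34077 \left(293 + \left(-4 - 15\right) 76\right) = 34077 \left(293 - 1444\right) = 34077 \left(-1151\right) = -39222627$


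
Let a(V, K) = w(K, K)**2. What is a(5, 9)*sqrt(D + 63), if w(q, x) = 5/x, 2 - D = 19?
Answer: 25*sqrt(46)/81 ≈ 2.0933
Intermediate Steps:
D = -17 (D = 2 - 1*19 = 2 - 19 = -17)
a(V, K) = 25/K**2 (a(V, K) = (5/K)**2 = 25/K**2)
a(5, 9)*sqrt(D + 63) = (25/9**2)*sqrt(-17 + 63) = (25*(1/81))*sqrt(46) = 25*sqrt(46)/81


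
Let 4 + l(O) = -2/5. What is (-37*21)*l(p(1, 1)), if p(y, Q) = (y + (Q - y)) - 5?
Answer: 17094/5 ≈ 3418.8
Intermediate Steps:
p(y, Q) = -5 + Q (p(y, Q) = Q - 5 = -5 + Q)
l(O) = -22/5 (l(O) = -4 - 2/5 = -4 - 2*⅕ = -4 - ⅖ = -22/5)
(-37*21)*l(p(1, 1)) = -37*21*(-22/5) = -777*(-22/5) = 17094/5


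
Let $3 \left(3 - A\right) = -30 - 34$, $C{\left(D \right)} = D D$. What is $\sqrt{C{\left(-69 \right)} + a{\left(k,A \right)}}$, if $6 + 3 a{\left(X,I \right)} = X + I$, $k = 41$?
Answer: $\frac{\sqrt{43027}}{3} \approx 69.143$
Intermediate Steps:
$C{\left(D \right)} = D^{2}$
$A = \frac{73}{3}$ ($A = 3 - \frac{-30 - 34}{3} = 3 - - \frac{64}{3} = 3 + \frac{64}{3} = \frac{73}{3} \approx 24.333$)
$a{\left(X,I \right)} = -2 + \frac{I}{3} + \frac{X}{3}$ ($a{\left(X,I \right)} = -2 + \frac{X + I}{3} = -2 + \frac{I + X}{3} = -2 + \left(\frac{I}{3} + \frac{X}{3}\right) = -2 + \frac{I}{3} + \frac{X}{3}$)
$\sqrt{C{\left(-69 \right)} + a{\left(k,A \right)}} = \sqrt{\left(-69\right)^{2} + \left(-2 + \frac{1}{3} \cdot \frac{73}{3} + \frac{1}{3} \cdot 41\right)} = \sqrt{4761 + \left(-2 + \frac{73}{9} + \frac{41}{3}\right)} = \sqrt{4761 + \frac{178}{9}} = \sqrt{\frac{43027}{9}} = \frac{\sqrt{43027}}{3}$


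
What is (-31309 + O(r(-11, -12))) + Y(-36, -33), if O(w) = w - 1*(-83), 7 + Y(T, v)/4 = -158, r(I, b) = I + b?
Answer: -31909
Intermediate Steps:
Y(T, v) = -660 (Y(T, v) = -28 + 4*(-158) = -28 - 632 = -660)
O(w) = 83 + w (O(w) = w + 83 = 83 + w)
(-31309 + O(r(-11, -12))) + Y(-36, -33) = (-31309 + (83 + (-11 - 12))) - 660 = (-31309 + (83 - 23)) - 660 = (-31309 + 60) - 660 = -31249 - 660 = -31909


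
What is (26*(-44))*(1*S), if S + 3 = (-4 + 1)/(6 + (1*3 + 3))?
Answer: 3718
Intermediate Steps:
S = -13/4 (S = -3 + (-4 + 1)/(6 + (1*3 + 3)) = -3 - 3/(6 + (3 + 3)) = -3 - 3/(6 + 6) = -3 - 3/12 = -3 - 3*1/12 = -3 - ¼ = -13/4 ≈ -3.2500)
(26*(-44))*(1*S) = (26*(-44))*(1*(-13/4)) = -1144*(-13/4) = 3718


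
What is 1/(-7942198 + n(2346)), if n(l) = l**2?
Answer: -1/2438482 ≈ -4.1009e-7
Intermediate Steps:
1/(-7942198 + n(2346)) = 1/(-7942198 + 2346**2) = 1/(-7942198 + 5503716) = 1/(-2438482) = -1/2438482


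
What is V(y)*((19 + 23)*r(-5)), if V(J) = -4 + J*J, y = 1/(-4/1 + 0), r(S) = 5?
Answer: -6615/8 ≈ -826.88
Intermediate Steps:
y = -¼ (y = 1/(-4*1 + 0) = 1/(-4 + 0) = 1/(-4) = -¼ ≈ -0.25000)
V(J) = -4 + J²
V(y)*((19 + 23)*r(-5)) = (-4 + (-¼)²)*((19 + 23)*5) = (-4 + 1/16)*(42*5) = -63/16*210 = -6615/8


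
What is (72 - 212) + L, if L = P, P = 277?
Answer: 137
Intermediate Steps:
L = 277
(72 - 212) + L = (72 - 212) + 277 = -140 + 277 = 137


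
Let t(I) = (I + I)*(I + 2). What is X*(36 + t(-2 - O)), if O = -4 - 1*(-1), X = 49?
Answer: 2058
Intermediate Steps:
O = -3 (O = -4 + 1 = -3)
t(I) = 2*I*(2 + I) (t(I) = (2*I)*(2 + I) = 2*I*(2 + I))
X*(36 + t(-2 - O)) = 49*(36 + 2*(-2 - 1*(-3))*(2 + (-2 - 1*(-3)))) = 49*(36 + 2*(-2 + 3)*(2 + (-2 + 3))) = 49*(36 + 2*1*(2 + 1)) = 49*(36 + 2*1*3) = 49*(36 + 6) = 49*42 = 2058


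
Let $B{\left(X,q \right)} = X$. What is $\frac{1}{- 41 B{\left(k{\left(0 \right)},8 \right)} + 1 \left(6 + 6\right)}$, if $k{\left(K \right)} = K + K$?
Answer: $\frac{1}{12} \approx 0.083333$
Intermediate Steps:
$k{\left(K \right)} = 2 K$
$\frac{1}{- 41 B{\left(k{\left(0 \right)},8 \right)} + 1 \left(6 + 6\right)} = \frac{1}{- 41 \cdot 2 \cdot 0 + 1 \left(6 + 6\right)} = \frac{1}{\left(-41\right) 0 + 1 \cdot 12} = \frac{1}{0 + 12} = \frac{1}{12}$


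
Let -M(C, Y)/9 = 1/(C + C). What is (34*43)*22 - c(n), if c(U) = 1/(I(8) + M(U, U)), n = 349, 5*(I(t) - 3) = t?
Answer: 514909986/16009 ≈ 32164.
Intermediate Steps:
M(C, Y) = -9/(2*C) (M(C, Y) = -9/(C + C) = -9*1/(2*C) = -9/(2*C))
I(t) = 3 + t/5
c(U) = 1/(23/5 - 9/(2*U)) (c(U) = 1/((3 + (⅕)*8) - 9/(2*U)) = 1/((3 + 8/5) - 9/(2*U)) = 1/(23/5 - 9/(2*U)))
(34*43)*22 - c(n) = (34*43)*22 - 10*349/(-45 + 46*349) = 1462*22 - 10*349/(-45 + 16054) = 32164 - 10*349/16009 = 32164 - 1*3490/16009 = 32164 - 3490/16009 = 514909986/16009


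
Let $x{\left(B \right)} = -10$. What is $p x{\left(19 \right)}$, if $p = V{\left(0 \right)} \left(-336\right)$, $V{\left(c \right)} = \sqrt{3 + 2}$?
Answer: $3360 \sqrt{5} \approx 7513.2$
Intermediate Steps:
$V{\left(c \right)} = \sqrt{5}$
$p = - 336 \sqrt{5}$ ($p = \sqrt{5} \left(-336\right) = - 336 \sqrt{5} \approx -751.32$)
$p x{\left(19 \right)} = - 336 \sqrt{5} \left(-10\right) = 3360 \sqrt{5}$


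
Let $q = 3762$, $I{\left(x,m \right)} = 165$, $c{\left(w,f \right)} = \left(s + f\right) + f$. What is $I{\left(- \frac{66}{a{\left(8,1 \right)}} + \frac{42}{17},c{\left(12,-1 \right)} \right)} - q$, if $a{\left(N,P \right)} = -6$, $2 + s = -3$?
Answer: $-3597$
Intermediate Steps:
$s = -5$ ($s = -2 - 3 = -5$)
$c{\left(w,f \right)} = -5 + 2 f$ ($c{\left(w,f \right)} = \left(-5 + f\right) + f = -5 + 2 f$)
$I{\left(- \frac{66}{a{\left(8,1 \right)}} + \frac{42}{17},c{\left(12,-1 \right)} \right)} - q = 165 - 3762 = -3597$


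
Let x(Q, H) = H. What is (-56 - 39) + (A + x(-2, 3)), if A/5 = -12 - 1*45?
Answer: -377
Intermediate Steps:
A = -285 (A = 5*(-12 - 1*45) = 5*(-12 - 45) = 5*(-57) = -285)
(-56 - 39) + (A + x(-2, 3)) = (-56 - 39) + (-285 + 3) = -95 - 282 = -377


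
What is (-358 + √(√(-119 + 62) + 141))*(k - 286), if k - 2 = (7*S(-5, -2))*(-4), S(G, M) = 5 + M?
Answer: 131744 - 368*√(141 + I*√57) ≈ 1.2737e+5 - 116.95*I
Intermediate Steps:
k = -82 (k = 2 + (7*(5 - 2))*(-4) = 2 + (7*3)*(-4) = 2 + 21*(-4) = 2 - 84 = -82)
(-358 + √(√(-119 + 62) + 141))*(k - 286) = (-358 + √(√(-119 + 62) + 141))*(-82 - 286) = (-358 + √(√(-57) + 141))*(-368) = (-358 + √(I*√57 + 141))*(-368) = (-358 + √(141 + I*√57))*(-368) = 131744 - 368*√(141 + I*√57)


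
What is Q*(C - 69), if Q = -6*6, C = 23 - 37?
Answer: 2988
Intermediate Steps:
C = -14
Q = -36
Q*(C - 69) = -36*(-14 - 69) = -36*(-83) = 2988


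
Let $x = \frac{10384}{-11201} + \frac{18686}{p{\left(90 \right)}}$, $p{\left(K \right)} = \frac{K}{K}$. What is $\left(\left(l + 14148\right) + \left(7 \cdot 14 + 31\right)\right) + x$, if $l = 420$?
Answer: $\frac{373912599}{11201} \approx 33382.0$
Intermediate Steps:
$p{\left(K \right)} = 1$
$x = \frac{209291502}{11201}$ ($x = \frac{10384}{-11201} + \frac{18686}{1} = 10384 \left(- \frac{1}{11201}\right) + 18686 \cdot 1 = - \frac{10384}{11201} + 18686 = \frac{209291502}{11201} \approx 18685.0$)
$\left(\left(l + 14148\right) + \left(7 \cdot 14 + 31\right)\right) + x = \left(\left(420 + 14148\right) + \left(7 \cdot 14 + 31\right)\right) + \frac{209291502}{11201} = \left(14568 + \left(98 + 31\right)\right) + \frac{209291502}{11201} = \left(14568 + 129\right) + \frac{209291502}{11201} = 14697 + \frac{209291502}{11201} = \frac{373912599}{11201}$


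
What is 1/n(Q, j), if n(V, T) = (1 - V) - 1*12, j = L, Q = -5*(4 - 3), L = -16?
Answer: -⅙ ≈ -0.16667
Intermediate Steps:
Q = -5 (Q = -5*1 = -5)
j = -16
n(V, T) = -11 - V (n(V, T) = (1 - V) - 12 = -11 - V)
1/n(Q, j) = 1/(-11 - 1*(-5)) = 1/(-11 + 5) = 1/(-6) = -⅙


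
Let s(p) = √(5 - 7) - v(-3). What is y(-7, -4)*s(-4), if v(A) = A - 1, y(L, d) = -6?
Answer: -24 - 6*I*√2 ≈ -24.0 - 8.4853*I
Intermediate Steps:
v(A) = -1 + A
s(p) = 4 + I*√2 (s(p) = √(5 - 7) - (-1 - 3) = √(-2) - 1*(-4) = I*√2 + 4 = 4 + I*√2)
y(-7, -4)*s(-4) = -6*(4 + I*√2) = -24 - 6*I*√2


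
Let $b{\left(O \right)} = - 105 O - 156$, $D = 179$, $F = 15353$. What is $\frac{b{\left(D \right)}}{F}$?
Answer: $- \frac{18951}{15353} \approx -1.2344$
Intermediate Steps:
$b{\left(O \right)} = -156 - 105 O$
$\frac{b{\left(D \right)}}{F} = \frac{-156 - 18795}{15353} = \left(-156 - 18795\right) \frac{1}{15353} = \left(-18951\right) \frac{1}{15353} = - \frac{18951}{15353}$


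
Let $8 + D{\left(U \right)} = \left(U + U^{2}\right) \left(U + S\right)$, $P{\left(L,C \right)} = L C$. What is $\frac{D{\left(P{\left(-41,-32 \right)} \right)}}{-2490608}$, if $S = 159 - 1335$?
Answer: $- \frac{29285151}{311326} \approx -94.066$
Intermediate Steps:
$P{\left(L,C \right)} = C L$
$S = -1176$ ($S = 159 - 1335 = -1176$)
$D{\left(U \right)} = -8 + \left(-1176 + U\right) \left(U + U^{2}\right)$ ($D{\left(U \right)} = -8 + \left(U + U^{2}\right) \left(U - 1176\right) = -8 + \left(U + U^{2}\right) \left(-1176 + U\right) = -8 + \left(-1176 + U\right) \left(U + U^{2}\right)$)
$\frac{D{\left(P{\left(-41,-32 \right)} \right)}}{-2490608} = \frac{-8 + \left(\left(-32\right) \left(-41\right)\right)^{3} - 1176 \left(\left(-32\right) \left(-41\right)\right) - 1175 \left(\left(-32\right) \left(-41\right)\right)^{2}}{-2490608} = \left(-8 + 1312^{3} - 1542912 - 1175 \cdot 1312^{2}\right) \left(- \frac{1}{2490608}\right) = \left(-8 + 2258403328 - 1542912 - 2022579200\right) \left(- \frac{1}{2490608}\right) = 234281208 \left(- \frac{1}{2490608}\right) = - \frac{29285151}{311326}$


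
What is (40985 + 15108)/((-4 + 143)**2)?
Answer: 56093/19321 ≈ 2.9032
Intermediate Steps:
(40985 + 15108)/((-4 + 143)**2) = 56093/(139**2) = 56093/19321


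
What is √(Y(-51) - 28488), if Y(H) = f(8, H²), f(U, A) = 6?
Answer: I*√28482 ≈ 168.77*I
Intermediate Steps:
Y(H) = 6
√(Y(-51) - 28488) = √(6 - 28488) = √(-28482) = I*√28482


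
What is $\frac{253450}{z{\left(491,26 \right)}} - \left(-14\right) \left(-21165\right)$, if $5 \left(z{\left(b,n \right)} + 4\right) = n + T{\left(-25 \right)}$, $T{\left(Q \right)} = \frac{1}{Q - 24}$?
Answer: $- \frac{24723580}{293} \approx -84381.0$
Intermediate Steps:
$T{\left(Q \right)} = \frac{1}{-24 + Q}$
$z{\left(b,n \right)} = - \frac{981}{245} + \frac{n}{5}$ ($z{\left(b,n \right)} = -4 + \frac{n + \frac{1}{-24 - 25}}{5} = -4 + \frac{n + \frac{1}{-49}}{5} = -4 + \frac{n - \frac{1}{49}}{5} = -4 + \frac{- \frac{1}{49} + n}{5} = -4 + \left(- \frac{1}{245} + \frac{n}{5}\right) = - \frac{981}{245} + \frac{n}{5}$)
$\frac{253450}{z{\left(491,26 \right)}} - \left(-14\right) \left(-21165\right) = \frac{253450}{- \frac{981}{245} + \frac{1}{5} \cdot 26} - \left(-14\right) \left(-21165\right) = \frac{253450}{- \frac{981}{245} + \frac{26}{5}} - 296310 = \frac{253450}{\frac{293}{245}} - 296310 = 253450 \cdot \frac{245}{293} - 296310 = \frac{62095250}{293} - 296310 = - \frac{24723580}{293}$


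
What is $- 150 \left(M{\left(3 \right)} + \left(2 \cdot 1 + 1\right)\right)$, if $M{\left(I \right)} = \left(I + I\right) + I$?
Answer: $-1800$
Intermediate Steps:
$M{\left(I \right)} = 3 I$ ($M{\left(I \right)} = 2 I + I = 3 I$)
$- 150 \left(M{\left(3 \right)} + \left(2 \cdot 1 + 1\right)\right) = - 150 \left(3 \cdot 3 + \left(2 \cdot 1 + 1\right)\right) = - 150 \left(9 + \left(2 + 1\right)\right) = - 150 \left(9 + 3\right) = \left(-150\right) 12 = -1800$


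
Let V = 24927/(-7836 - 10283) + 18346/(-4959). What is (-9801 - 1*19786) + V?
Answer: -2658910728194/89852121 ≈ -29592.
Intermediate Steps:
V = -456024167/89852121 (V = 24927/(-18119) + 18346*(-1/4959) = 24927*(-1/18119) - 18346/4959 = -24927/18119 - 18346/4959 = -456024167/89852121 ≈ -5.0753)
(-9801 - 1*19786) + V = (-9801 - 1*19786) - 456024167/89852121 = (-9801 - 19786) - 456024167/89852121 = -29587 - 456024167/89852121 = -2658910728194/89852121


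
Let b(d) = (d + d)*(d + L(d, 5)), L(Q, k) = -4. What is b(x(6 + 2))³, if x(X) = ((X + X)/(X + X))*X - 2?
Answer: 13824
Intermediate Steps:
x(X) = -2 + X (x(X) = ((2*X)/((2*X)))*X - 2 = ((2*X)*(1/(2*X)))*X - 2 = 1*X - 2 = X - 2 = -2 + X)
b(d) = 2*d*(-4 + d) (b(d) = (d + d)*(d - 4) = (2*d)*(-4 + d) = 2*d*(-4 + d))
b(x(6 + 2))³ = (2*(-2 + (6 + 2))*(-4 + (-2 + (6 + 2))))³ = (2*(-2 + 8)*(-4 + (-2 + 8)))³ = (2*6*(-4 + 6))³ = (2*6*2)³ = 24³ = 13824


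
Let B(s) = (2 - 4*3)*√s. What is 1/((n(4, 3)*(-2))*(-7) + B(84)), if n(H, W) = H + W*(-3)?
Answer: 1/50 - √21/175 ≈ -0.0061862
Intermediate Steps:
n(H, W) = H - 3*W
B(s) = -10*√s (B(s) = (2 - 12)*√s = -10*√s)
1/((n(4, 3)*(-2))*(-7) + B(84)) = 1/(((4 - 3*3)*(-2))*(-7) - 20*√21) = 1/(((4 - 9)*(-2))*(-7) - 20*√21) = 1/(-5*(-2)*(-7) - 20*√21) = 1/(10*(-7) - 20*√21) = 1/(-70 - 20*√21)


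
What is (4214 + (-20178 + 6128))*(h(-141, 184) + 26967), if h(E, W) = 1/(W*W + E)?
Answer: -8942816505416/33715 ≈ -2.6525e+8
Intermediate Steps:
h(E, W) = 1/(E + W²) (h(E, W) = 1/(W² + E) = 1/(E + W²))
(4214 + (-20178 + 6128))*(h(-141, 184) + 26967) = (4214 + (-20178 + 6128))*(1/(-141 + 184²) + 26967) = (4214 - 14050)*(1/(-141 + 33856) + 26967) = -9836*(1/33715 + 26967) = -9836*909192406/33715 = -8942816505416/33715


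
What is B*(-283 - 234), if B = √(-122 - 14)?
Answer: -1034*I*√34 ≈ -6029.2*I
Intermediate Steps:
B = 2*I*√34 (B = √(-136) = 2*I*√34 ≈ 11.662*I)
B*(-283 - 234) = (2*I*√34)*(-283 - 234) = (2*I*√34)*(-517) = -1034*I*√34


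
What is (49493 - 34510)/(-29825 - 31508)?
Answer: -14983/61333 ≈ -0.24429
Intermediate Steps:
(49493 - 34510)/(-29825 - 31508) = 14983/(-61333) = 14983*(-1/61333) = -14983/61333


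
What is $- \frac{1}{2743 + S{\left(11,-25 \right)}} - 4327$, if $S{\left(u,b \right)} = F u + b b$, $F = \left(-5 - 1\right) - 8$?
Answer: $- \frac{13906979}{3214} \approx -4327.0$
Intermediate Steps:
$F = -14$ ($F = -6 - 8 = -14$)
$S{\left(u,b \right)} = b^{2} - 14 u$ ($S{\left(u,b \right)} = - 14 u + b b = - 14 u + b^{2} = b^{2} - 14 u$)
$- \frac{1}{2743 + S{\left(11,-25 \right)}} - 4327 = - \frac{1}{2743 + \left(\left(-25\right)^{2} - 154\right)} - 4327 = - \frac{1}{2743 + \left(625 - 154\right)} - 4327 = - \frac{1}{2743 + 471} - 4327 = - \frac{1}{3214} - 4327 = - \frac{13906979}{3214}$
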